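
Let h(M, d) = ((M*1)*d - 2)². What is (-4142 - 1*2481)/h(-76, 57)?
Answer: -6623/18783556 ≈ -0.00035260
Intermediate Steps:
h(M, d) = (-2 + M*d)² (h(M, d) = (M*d - 2)² = (-2 + M*d)²)
(-4142 - 1*2481)/h(-76, 57) = (-4142 - 1*2481)/((-2 - 76*57)²) = (-4142 - 2481)/((-2 - 4332)²) = -6623/((-4334)²) = -6623/18783556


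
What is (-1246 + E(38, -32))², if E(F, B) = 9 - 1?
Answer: 1532644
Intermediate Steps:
E(F, B) = 8
(-1246 + E(38, -32))² = (-1246 + 8)² = (-1238)² = 1532644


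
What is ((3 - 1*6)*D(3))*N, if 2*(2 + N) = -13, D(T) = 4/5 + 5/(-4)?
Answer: -459/40 ≈ -11.475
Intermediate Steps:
D(T) = -9/20 (D(T) = 4*(1/5) + 5*(-1/4) = 4/5 - 5/4 = -9/20)
N = -17/2 (N = -2 + (1/2)*(-13) = -2 - 13/2 = -17/2 ≈ -8.5000)
((3 - 1*6)*D(3))*N = ((3 - 1*6)*(-9/20))*(-17/2) = ((3 - 6)*(-9/20))*(-17/2) = -3*(-9/20)*(-17/2) = (27/20)*(-17/2) = -459/40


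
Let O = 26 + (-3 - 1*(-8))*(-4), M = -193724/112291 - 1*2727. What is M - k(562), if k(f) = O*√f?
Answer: -306411281/112291 - 6*√562 ≈ -2871.0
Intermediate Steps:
M = -306411281/112291 (M = -193724*1/112291 - 2727 = -193724/112291 - 2727 = -306411281/112291 ≈ -2728.7)
O = 6 (O = 26 + (-3 + 8)*(-4) = 26 + 5*(-4) = 26 - 20 = 6)
k(f) = 6*√f
M - k(562) = -306411281/112291 - 6*√562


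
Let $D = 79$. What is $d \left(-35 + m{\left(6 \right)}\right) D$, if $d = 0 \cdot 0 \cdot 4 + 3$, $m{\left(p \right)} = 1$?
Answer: $-8058$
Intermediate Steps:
$d = 3$ ($d = 0 \cdot 0 + 3 = 0 + 3 = 3$)
$d \left(-35 + m{\left(6 \right)}\right) D = 3 \left(-35 + 1\right) 79 = 3 \left(\left(-34\right) 79\right) = 3 \left(-2686\right) = -8058$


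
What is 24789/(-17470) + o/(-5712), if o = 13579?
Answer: -189409949/49894320 ≈ -3.7962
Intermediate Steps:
24789/(-17470) + o/(-5712) = 24789/(-17470) + 13579/(-5712) = 24789*(-1/17470) + 13579*(-1/5712) = -24789/17470 - 13579/5712 = -189409949/49894320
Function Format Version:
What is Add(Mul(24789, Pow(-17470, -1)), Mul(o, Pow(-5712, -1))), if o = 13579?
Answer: Rational(-189409949, 49894320) ≈ -3.7962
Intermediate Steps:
Add(Mul(24789, Pow(-17470, -1)), Mul(o, Pow(-5712, -1))) = Add(Mul(24789, Pow(-17470, -1)), Mul(13579, Pow(-5712, -1))) = Add(Mul(24789, Rational(-1, 17470)), Mul(13579, Rational(-1, 5712))) = Add(Rational(-24789, 17470), Rational(-13579, 5712)) = Rational(-189409949, 49894320)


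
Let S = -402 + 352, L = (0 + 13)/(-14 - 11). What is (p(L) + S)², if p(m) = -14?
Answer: 4096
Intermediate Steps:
L = -13/25 (L = 13/(-25) = 13*(-1/25) = -13/25 ≈ -0.52000)
S = -50
(p(L) + S)² = (-14 - 50)² = (-64)² = 4096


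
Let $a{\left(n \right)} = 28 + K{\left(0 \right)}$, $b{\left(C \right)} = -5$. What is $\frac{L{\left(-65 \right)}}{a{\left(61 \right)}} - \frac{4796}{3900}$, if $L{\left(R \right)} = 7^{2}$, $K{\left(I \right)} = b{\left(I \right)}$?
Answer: $\frac{20198}{22425} \approx 0.90069$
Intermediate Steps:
$K{\left(I \right)} = -5$
$a{\left(n \right)} = 23$ ($a{\left(n \right)} = 28 - 5 = 23$)
$L{\left(R \right)} = 49$
$\frac{L{\left(-65 \right)}}{a{\left(61 \right)}} - \frac{4796}{3900} = \frac{49}{23} - \frac{4796}{3900} = 49 \cdot \frac{1}{23} - \frac{1199}{975} = \frac{49}{23} - \frac{1199}{975} = \frac{20198}{22425}$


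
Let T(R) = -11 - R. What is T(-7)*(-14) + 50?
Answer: 106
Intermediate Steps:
T(-7)*(-14) + 50 = (-11 - 1*(-7))*(-14) + 50 = (-11 + 7)*(-14) + 50 = -4*(-14) + 50 = 56 + 50 = 106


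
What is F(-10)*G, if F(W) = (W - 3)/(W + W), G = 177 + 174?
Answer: 4563/20 ≈ 228.15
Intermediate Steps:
G = 351
F(W) = (-3 + W)/(2*W) (F(W) = (-3 + W)/((2*W)) = (-3 + W)*(1/(2*W)) = (-3 + W)/(2*W))
F(-10)*G = ((1/2)*(-3 - 10)/(-10))*351 = ((1/2)*(-1/10)*(-13))*351 = (13/20)*351 = 4563/20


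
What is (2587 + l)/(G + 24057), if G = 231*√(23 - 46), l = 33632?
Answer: 8801217/5858248 - 84511*I*√23/5858248 ≈ 1.5024 - 0.069185*I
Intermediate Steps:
G = 231*I*√23 (G = 231*√(-23) = 231*(I*√23) = 231*I*√23 ≈ 1107.8*I)
(2587 + l)/(G + 24057) = (2587 + 33632)/(231*I*√23 + 24057) = 36219/(24057 + 231*I*√23)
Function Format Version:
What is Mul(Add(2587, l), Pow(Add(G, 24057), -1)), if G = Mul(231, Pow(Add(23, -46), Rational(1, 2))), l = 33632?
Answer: Add(Rational(8801217, 5858248), Mul(Rational(-84511, 5858248), I, Pow(23, Rational(1, 2)))) ≈ Add(1.5024, Mul(-0.069185, I))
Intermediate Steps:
G = Mul(231, I, Pow(23, Rational(1, 2))) (G = Mul(231, Pow(-23, Rational(1, 2))) = Mul(231, Mul(I, Pow(23, Rational(1, 2)))) = Mul(231, I, Pow(23, Rational(1, 2))) ≈ Mul(1107.8, I))
Mul(Add(2587, l), Pow(Add(G, 24057), -1)) = Mul(Add(2587, 33632), Pow(Add(Mul(231, I, Pow(23, Rational(1, 2))), 24057), -1)) = Mul(36219, Pow(Add(24057, Mul(231, I, Pow(23, Rational(1, 2)))), -1))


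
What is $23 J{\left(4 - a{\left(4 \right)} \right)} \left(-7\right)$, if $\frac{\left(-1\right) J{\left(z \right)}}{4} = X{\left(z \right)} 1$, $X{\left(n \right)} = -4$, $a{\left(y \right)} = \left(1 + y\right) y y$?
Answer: $-2576$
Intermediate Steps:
$a{\left(y \right)} = y^{2} \left(1 + y\right)$ ($a{\left(y \right)} = \left(1 + y\right) y^{2} = y^{2} \left(1 + y\right)$)
$J{\left(z \right)} = 16$ ($J{\left(z \right)} = - 4 \left(\left(-4\right) 1\right) = \left(-4\right) \left(-4\right) = 16$)
$23 J{\left(4 - a{\left(4 \right)} \right)} \left(-7\right) = 23 \cdot 16 \left(-7\right) = 368 \left(-7\right) = -2576$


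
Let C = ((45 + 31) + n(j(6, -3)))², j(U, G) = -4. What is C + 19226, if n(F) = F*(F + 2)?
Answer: 26282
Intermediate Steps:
n(F) = F*(2 + F)
C = 7056 (C = ((45 + 31) - 4*(2 - 4))² = (76 - 4*(-2))² = (76 + 8)² = 84² = 7056)
C + 19226 = 7056 + 19226 = 26282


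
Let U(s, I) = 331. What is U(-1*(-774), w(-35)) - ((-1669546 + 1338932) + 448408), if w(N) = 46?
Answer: -117463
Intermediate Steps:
U(-1*(-774), w(-35)) - ((-1669546 + 1338932) + 448408) = 331 - ((-1669546 + 1338932) + 448408) = 331 - (-330614 + 448408) = 331 - 1*117794 = 331 - 117794 = -117463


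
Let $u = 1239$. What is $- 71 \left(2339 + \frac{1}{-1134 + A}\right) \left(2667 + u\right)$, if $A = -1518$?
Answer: $- \frac{286710110967}{442} \approx -6.4867 \cdot 10^{8}$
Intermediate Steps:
$- 71 \left(2339 + \frac{1}{-1134 + A}\right) \left(2667 + u\right) = - 71 \left(2339 + \frac{1}{-1134 - 1518}\right) \left(2667 + 1239\right) = - 71 \left(2339 + \frac{1}{-2652}\right) 3906 = - 71 \left(2339 - \frac{1}{2652}\right) 3906 = - 71 \cdot \frac{6203027}{2652} \cdot 3906 = \left(-71\right) \frac{4038170577}{442} = - \frac{286710110967}{442}$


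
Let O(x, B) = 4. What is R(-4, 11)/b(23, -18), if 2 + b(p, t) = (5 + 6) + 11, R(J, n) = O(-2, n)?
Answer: ⅕ ≈ 0.20000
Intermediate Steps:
R(J, n) = 4
b(p, t) = 20 (b(p, t) = -2 + ((5 + 6) + 11) = -2 + (11 + 11) = -2 + 22 = 20)
R(-4, 11)/b(23, -18) = 4/20 = 4*(1/20) = ⅕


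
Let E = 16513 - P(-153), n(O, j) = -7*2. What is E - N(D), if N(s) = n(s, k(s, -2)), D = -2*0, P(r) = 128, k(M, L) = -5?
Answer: 16399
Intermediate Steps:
D = 0
n(O, j) = -14
N(s) = -14
E = 16385 (E = 16513 - 1*128 = 16513 - 128 = 16385)
E - N(D) = 16385 - 1*(-14) = 16385 + 14 = 16399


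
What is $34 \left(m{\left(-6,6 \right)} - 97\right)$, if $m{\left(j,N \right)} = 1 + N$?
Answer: $-3060$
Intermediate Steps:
$34 \left(m{\left(-6,6 \right)} - 97\right) = 34 \left(\left(1 + 6\right) - 97\right) = 34 \left(7 - 97\right) = 34 \left(-90\right) = -3060$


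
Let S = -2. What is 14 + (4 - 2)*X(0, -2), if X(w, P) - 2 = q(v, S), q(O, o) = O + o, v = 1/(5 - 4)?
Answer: 16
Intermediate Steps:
v = 1 (v = 1/1 = 1)
X(w, P) = 1 (X(w, P) = 2 + (1 - 2) = 2 - 1 = 1)
14 + (4 - 2)*X(0, -2) = 14 + (4 - 2)*1 = 14 + 2*1 = 14 + 2 = 16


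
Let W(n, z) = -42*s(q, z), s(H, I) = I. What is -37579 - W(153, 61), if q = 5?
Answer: -35017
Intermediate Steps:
W(n, z) = -42*z
-37579 - W(153, 61) = -37579 - (-42)*61 = -37579 - 1*(-2562) = -37579 + 2562 = -35017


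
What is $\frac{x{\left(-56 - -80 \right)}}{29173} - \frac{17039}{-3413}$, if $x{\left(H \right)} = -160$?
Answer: $\frac{496532667}{99567449} \approx 4.9869$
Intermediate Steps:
$\frac{x{\left(-56 - -80 \right)}}{29173} - \frac{17039}{-3413} = - \frac{160}{29173} - \frac{17039}{-3413} = \left(-160\right) \frac{1}{29173} - - \frac{17039}{3413} = - \frac{160}{29173} + \frac{17039}{3413} = \frac{496532667}{99567449}$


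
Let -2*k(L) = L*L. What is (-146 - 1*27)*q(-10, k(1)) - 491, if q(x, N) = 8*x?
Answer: 13349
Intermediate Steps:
k(L) = -L**2/2 (k(L) = -L*L/2 = -L**2/2)
(-146 - 1*27)*q(-10, k(1)) - 491 = (-146 - 1*27)*(8*(-10)) - 491 = (-146 - 27)*(-80) - 491 = -173*(-80) - 491 = 13840 - 491 = 13349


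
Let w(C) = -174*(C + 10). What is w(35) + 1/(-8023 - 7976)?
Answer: -125272171/15999 ≈ -7830.0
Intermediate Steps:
w(C) = -1740 - 174*C (w(C) = -174*(10 + C) = -1740 - 174*C)
w(35) + 1/(-8023 - 7976) = (-1740 - 174*35) + 1/(-8023 - 7976) = (-1740 - 6090) + 1/(-15999) = -7830 - 1/15999 = -125272171/15999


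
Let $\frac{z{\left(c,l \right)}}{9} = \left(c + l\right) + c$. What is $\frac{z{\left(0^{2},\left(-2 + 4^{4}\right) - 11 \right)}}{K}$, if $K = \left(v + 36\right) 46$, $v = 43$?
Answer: $\frac{2187}{3634} \approx 0.60182$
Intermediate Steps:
$z{\left(c,l \right)} = 9 l + 18 c$ ($z{\left(c,l \right)} = 9 \left(\left(c + l\right) + c\right) = 9 \left(l + 2 c\right) = 9 l + 18 c$)
$K = 3634$ ($K = \left(43 + 36\right) 46 = 79 \cdot 46 = 3634$)
$\frac{z{\left(0^{2},\left(-2 + 4^{4}\right) - 11 \right)}}{K} = \frac{9 \left(\left(-2 + 4^{4}\right) - 11\right) + 18 \cdot 0^{2}}{3634} = \left(9 \left(\left(-2 + 256\right) - 11\right) + 18 \cdot 0\right) \frac{1}{3634} = \left(9 \left(254 - 11\right) + 0\right) \frac{1}{3634} = \left(9 \cdot 243 + 0\right) \frac{1}{3634} = \left(2187 + 0\right) \frac{1}{3634} = 2187 \cdot \frac{1}{3634} = \frac{2187}{3634}$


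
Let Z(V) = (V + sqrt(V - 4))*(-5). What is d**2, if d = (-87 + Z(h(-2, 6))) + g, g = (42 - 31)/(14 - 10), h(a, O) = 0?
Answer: 111969/16 + 1685*I ≈ 6998.1 + 1685.0*I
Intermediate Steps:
g = 11/4 ≈ 2.7500
Z(V) = -5*V - 5*sqrt(-4 + V) (Z(V) = (V + sqrt(-4 + V))*(-5) = -5*V - 5*sqrt(-4 + V))
d = -337/4 - 10*I (d = (-87 + (-5*0 - 5*sqrt(-4 + 0))) + 11/4 = (-87 + (0 - 10*I)) + 11/4 = (-87 - 10*I) + 11/4 = -337/4 - 10*I ≈ -84.25 - 10.0*I)
d**2 = (-337/4 - 10*I)**2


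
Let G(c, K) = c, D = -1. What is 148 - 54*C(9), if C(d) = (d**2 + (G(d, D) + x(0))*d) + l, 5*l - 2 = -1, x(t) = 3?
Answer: -50344/5 ≈ -10069.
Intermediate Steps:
l = 1/5 (l = 2/5 + (1/5)*(-1) = 2/5 - 1/5 = 1/5 ≈ 0.20000)
C(d) = 1/5 + d**2 + d*(3 + d) (C(d) = (d**2 + (d + 3)*d) + 1/5 = (d**2 + (3 + d)*d) + 1/5 = (d**2 + d*(3 + d)) + 1/5 = 1/5 + d**2 + d*(3 + d))
148 - 54*C(9) = 148 - 54*(1/5 + 2*9**2 + 3*9) = 148 - 54*(1/5 + 2*81 + 27) = 148 - 54*(1/5 + 162 + 27) = 148 - 54*946/5 = 148 - 51084/5 = -50344/5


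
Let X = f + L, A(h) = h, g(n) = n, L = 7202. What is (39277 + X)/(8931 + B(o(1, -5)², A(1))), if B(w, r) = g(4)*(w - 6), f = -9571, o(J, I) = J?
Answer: 36908/8911 ≈ 4.1418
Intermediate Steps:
X = -2369 (X = -9571 + 7202 = -2369)
B(w, r) = -24 + 4*w (B(w, r) = 4*(w - 6) = 4*(-6 + w) = -24 + 4*w)
(39277 + X)/(8931 + B(o(1, -5)², A(1))) = (39277 - 2369)/(8931 + (-24 + 4*1²)) = 36908/(8931 + (-24 + 4*1)) = 36908/(8931 + (-24 + 4)) = 36908/(8931 - 20) = 36908/8911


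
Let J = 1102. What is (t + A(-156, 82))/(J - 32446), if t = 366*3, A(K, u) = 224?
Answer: -661/15672 ≈ -0.042177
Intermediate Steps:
t = 1098
(t + A(-156, 82))/(J - 32446) = (1098 + 224)/(1102 - 32446) = 1322/(-31344) = 1322*(-1/31344) = -661/15672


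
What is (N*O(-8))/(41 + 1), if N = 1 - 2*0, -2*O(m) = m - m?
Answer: 0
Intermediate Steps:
O(m) = 0 (O(m) = -(m - m)/2 = -1/2*0 = 0)
N = 1 (N = 1 + 0 = 1)
(N*O(-8))/(41 + 1) = (1*0)/(41 + 1) = 0/42 = 0*(1/42) = 0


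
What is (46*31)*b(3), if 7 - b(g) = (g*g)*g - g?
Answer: -24242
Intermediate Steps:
b(g) = 7 + g - g**3 (b(g) = 7 - ((g*g)*g - g) = 7 - (g**2*g - g) = 7 - (g**3 - g) = 7 + (g - g**3) = 7 + g - g**3)
(46*31)*b(3) = (46*31)*(7 + 3 - 1*3**3) = 1426*(7 + 3 - 1*27) = 1426*(7 + 3 - 27) = 1426*(-17) = -24242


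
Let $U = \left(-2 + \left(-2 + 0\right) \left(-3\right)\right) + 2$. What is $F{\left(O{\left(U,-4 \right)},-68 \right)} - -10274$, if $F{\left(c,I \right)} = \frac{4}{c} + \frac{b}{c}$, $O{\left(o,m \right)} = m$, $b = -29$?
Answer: $\frac{41121}{4} \approx 10280.0$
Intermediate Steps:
$U = 6$ ($U = \left(-2 - -6\right) + 2 = \left(-2 + 6\right) + 2 = 4 + 2 = 6$)
$F{\left(c,I \right)} = - \frac{25}{c}$ ($F{\left(c,I \right)} = \frac{4}{c} - \frac{29}{c} = - \frac{25}{c}$)
$F{\left(O{\left(U,-4 \right)},-68 \right)} - -10274 = - \frac{25}{-4} - -10274 = \left(-25\right) \left(- \frac{1}{4}\right) + 10274 = \frac{25}{4} + 10274 = \frac{41121}{4}$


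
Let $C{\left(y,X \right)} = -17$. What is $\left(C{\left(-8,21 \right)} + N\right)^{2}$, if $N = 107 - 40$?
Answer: $2500$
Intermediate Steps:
$N = 67$ ($N = 107 - 40 = 67$)
$\left(C{\left(-8,21 \right)} + N\right)^{2} = \left(-17 + 67\right)^{2} = 50^{2} = 2500$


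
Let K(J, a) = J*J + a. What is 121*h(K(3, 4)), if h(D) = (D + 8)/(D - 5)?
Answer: 2541/8 ≈ 317.63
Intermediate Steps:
K(J, a) = a + J² (K(J, a) = J² + a = a + J²)
h(D) = (8 + D)/(-5 + D)
121*h(K(3, 4)) = 121*((8 + (4 + 3²))/(-5 + (4 + 3²))) = 121*((8 + (4 + 9))/(-5 + (4 + 9))) = 121*((8 + 13)/(-5 + 13)) = 121*(21/8) = 2541/8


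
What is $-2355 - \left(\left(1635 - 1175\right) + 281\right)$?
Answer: $-3096$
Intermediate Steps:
$-2355 - \left(\left(1635 - 1175\right) + 281\right) = -2355 - \left(460 + 281\right) = -2355 - 741 = -3096$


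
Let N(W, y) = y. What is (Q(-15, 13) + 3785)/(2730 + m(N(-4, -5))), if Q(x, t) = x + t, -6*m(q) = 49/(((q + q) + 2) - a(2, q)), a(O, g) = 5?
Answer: 295074/212989 ≈ 1.3854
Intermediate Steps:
m(q) = -49/(6*(-3 + 2*q)) (m(q) = -49/(6*(((q + q) + 2) - 1*5)) = -49/(6*((2*q + 2) - 5)) = -49/(6*((2 + 2*q) - 5)) = -49/(6*(-3 + 2*q)))
Q(x, t) = t + x
(Q(-15, 13) + 3785)/(2730 + m(N(-4, -5))) = ((13 - 15) + 3785)/(2730 - 49/(-18 + 12*(-5))) = (-2 + 3785)/(2730 - 49/(-18 - 60)) = 3783/(2730 - 49/(-78)) = 3783/(2730 - 49*(-1/78)) = 3783/(2730 + 49/78) = 3783/(212989/78) = 3783*(78/212989) = 295074/212989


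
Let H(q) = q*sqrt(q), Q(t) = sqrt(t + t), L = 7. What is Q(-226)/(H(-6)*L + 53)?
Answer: -84*sqrt(678)/13393 + 106*I*sqrt(113)/13393 ≈ -0.16331 + 0.084133*I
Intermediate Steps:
Q(t) = sqrt(2)*sqrt(t) (Q(t) = sqrt(2*t) = sqrt(2)*sqrt(t))
H(q) = q**(3/2)
Q(-226)/(H(-6)*L + 53) = (sqrt(2)*sqrt(-226))/((-6)**(3/2)*7 + 53) = (sqrt(2)*(I*sqrt(226)))/(-6*I*sqrt(6)*7 + 53) = (2*I*sqrt(113))/(-42*I*sqrt(6) + 53) = (2*I*sqrt(113))/(53 - 42*I*sqrt(6)) = 2*I*sqrt(113)/(53 - 42*I*sqrt(6))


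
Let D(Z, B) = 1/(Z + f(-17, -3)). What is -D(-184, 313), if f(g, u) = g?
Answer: 1/201 ≈ 0.0049751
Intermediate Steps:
D(Z, B) = 1/(-17 + Z) (D(Z, B) = 1/(Z - 17) = 1/(-17 + Z))
-D(-184, 313) = -1/(-17 - 184) = -1/(-201) = -1*(-1/201) = 1/201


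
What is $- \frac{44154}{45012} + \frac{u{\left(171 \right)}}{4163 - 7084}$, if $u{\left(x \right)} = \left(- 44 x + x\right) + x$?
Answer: $\frac{2943975}{1992122} \approx 1.4778$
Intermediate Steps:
$u{\left(x \right)} = - 42 x$ ($u{\left(x \right)} = - 43 x + x = - 42 x$)
$- \frac{44154}{45012} + \frac{u{\left(171 \right)}}{4163 - 7084} = - \frac{44154}{45012} + \frac{\left(-42\right) 171}{4163 - 7084} = \left(-44154\right) \frac{1}{45012} - \frac{7182}{4163 - 7084} = - \frac{669}{682} - \frac{7182}{-2921} = - \frac{669}{682} - - \frac{7182}{2921} = - \frac{669}{682} + \frac{7182}{2921} = \frac{2943975}{1992122}$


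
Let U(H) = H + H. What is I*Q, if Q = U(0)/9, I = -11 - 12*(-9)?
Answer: 0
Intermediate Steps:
U(H) = 2*H
I = 97 (I = -11 + 108 = 97)
Q = 0 (Q = (2*0)/9 = 0*(⅑) = 0)
I*Q = 97*0 = 0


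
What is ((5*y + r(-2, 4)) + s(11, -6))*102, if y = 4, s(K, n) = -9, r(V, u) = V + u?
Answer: 1326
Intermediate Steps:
((5*y + r(-2, 4)) + s(11, -6))*102 = ((5*4 + (-2 + 4)) - 9)*102 = ((20 + 2) - 9)*102 = (22 - 9)*102 = 13*102 = 1326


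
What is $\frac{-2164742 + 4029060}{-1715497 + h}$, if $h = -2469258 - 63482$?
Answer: $- \frac{1864318}{4248237} \approx -0.43885$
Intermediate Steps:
$h = -2532740$
$\frac{-2164742 + 4029060}{-1715497 + h} = \frac{-2164742 + 4029060}{-1715497 - 2532740} = \frac{1864318}{-4248237} = 1864318 \left(- \frac{1}{4248237}\right) = - \frac{1864318}{4248237}$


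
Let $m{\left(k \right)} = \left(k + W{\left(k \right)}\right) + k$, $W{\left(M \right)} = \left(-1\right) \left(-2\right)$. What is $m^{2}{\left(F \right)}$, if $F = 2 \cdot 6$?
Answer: $676$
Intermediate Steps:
$W{\left(M \right)} = 2$
$F = 12$
$m{\left(k \right)} = 2 + 2 k$ ($m{\left(k \right)} = \left(k + 2\right) + k = \left(2 + k\right) + k = 2 + 2 k$)
$m^{2}{\left(F \right)} = \left(2 + 2 \cdot 12\right)^{2} = \left(2 + 24\right)^{2} = 26^{2} = 676$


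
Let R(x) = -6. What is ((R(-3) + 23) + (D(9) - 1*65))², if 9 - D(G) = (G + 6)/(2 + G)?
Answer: 197136/121 ≈ 1629.2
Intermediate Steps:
D(G) = 9 - (6 + G)/(2 + G) (D(G) = 9 - (G + 6)/(2 + G) = 9 - (6 + G)/(2 + G))
((R(-3) + 23) + (D(9) - 1*65))² = ((-6 + 23) + (4*(3 + 2*9)/(2 + 9) - 1*65))² = (17 + (4*(3 + 18)/11 - 65))² = (17 + (4*(1/11)*21 - 65))² = (17 + (84/11 - 65))² = (17 - 631/11)² = (-444/11)² = 197136/121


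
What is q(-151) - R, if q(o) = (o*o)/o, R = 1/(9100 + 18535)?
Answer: -4172886/27635 ≈ -151.00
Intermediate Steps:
R = 1/27635 ≈ 3.6186e-5
q(o) = o (q(o) = o²/o = o)
q(-151) - R = -151 - 1*1/27635 = -151 - 1/27635 = -4172886/27635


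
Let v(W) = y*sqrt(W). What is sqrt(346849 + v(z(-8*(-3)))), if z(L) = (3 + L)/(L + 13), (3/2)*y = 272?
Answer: sqrt(474836281 + 20128*sqrt(111))/37 ≈ 589.07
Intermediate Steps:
y = 544/3 (y = (2/3)*272 = 544/3 ≈ 181.33)
z(L) = (3 + L)/(13 + L)
v(W) = 544*sqrt(W)/3
sqrt(346849 + v(z(-8*(-3)))) = sqrt(346849 + 544*sqrt((3 - 8*(-3))/(13 - 8*(-3)))/3) = sqrt(346849 + 544*sqrt((3 + 24)/(13 + 24))/3) = sqrt(346849 + 544*sqrt(27/37)/3) = sqrt(346849 + 544*(3*sqrt(111)/37)/3) = sqrt(346849 + 544*sqrt(111)/37)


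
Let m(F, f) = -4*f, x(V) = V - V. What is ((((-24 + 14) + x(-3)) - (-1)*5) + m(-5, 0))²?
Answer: 25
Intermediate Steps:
x(V) = 0
((((-24 + 14) + x(-3)) - (-1)*5) + m(-5, 0))² = ((((-24 + 14) + 0) - (-1)*5) - 4*0)² = (((-10 + 0) - 1*(-5)) + 0)² = ((-10 + 5) + 0)² = (-5 + 0)² = (-5)² = 25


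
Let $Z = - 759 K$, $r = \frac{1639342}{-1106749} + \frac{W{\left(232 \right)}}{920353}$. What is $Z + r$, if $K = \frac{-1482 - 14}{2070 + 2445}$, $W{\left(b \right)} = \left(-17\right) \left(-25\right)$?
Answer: $\frac{7821587569718719}{31285564130765} \approx 250.01$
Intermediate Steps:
$W{\left(b \right)} = 425$
$K = - \frac{1496}{4515} \approx -0.33134$
$r = - \frac{30781693049}{20787750253}$ ($r = \frac{1639342}{-1106749} + \frac{425}{920353} = 1639342 \left(- \frac{1}{1106749}\right) + 425 \cdot \frac{1}{920353} = - \frac{1639342}{1106749} + \frac{425}{920353} = - \frac{30781693049}{20787750253} \approx -1.4808$)
$Z = \frac{378488}{1505}$ ($Z = \left(-759\right) \left(- \frac{1496}{4515}\right) = \frac{378488}{1505} \approx 251.49$)
$Z + r = \frac{378488}{1505} - \frac{30781693049}{20787750253} = \frac{7821587569718719}{31285564130765}$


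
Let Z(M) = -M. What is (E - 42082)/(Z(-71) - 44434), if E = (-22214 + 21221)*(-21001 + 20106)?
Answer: -846653/44363 ≈ -19.085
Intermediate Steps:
E = 888735 (E = -993*(-895) = 888735)
(E - 42082)/(Z(-71) - 44434) = (888735 - 42082)/(-1*(-71) - 44434) = 846653/(71 - 44434) = 846653/(-44363) = 846653*(-1/44363) = -846653/44363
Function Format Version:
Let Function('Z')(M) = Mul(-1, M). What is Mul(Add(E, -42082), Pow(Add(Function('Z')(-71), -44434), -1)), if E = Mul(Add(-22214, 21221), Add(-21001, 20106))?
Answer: Rational(-846653, 44363) ≈ -19.085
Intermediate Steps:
E = 888735 (E = Mul(-993, -895) = 888735)
Mul(Add(E, -42082), Pow(Add(Function('Z')(-71), -44434), -1)) = Mul(Add(888735, -42082), Pow(Add(Mul(-1, -71), -44434), -1)) = Mul(846653, Pow(Add(71, -44434), -1)) = Mul(846653, Pow(-44363, -1)) = Mul(846653, Rational(-1, 44363)) = Rational(-846653, 44363)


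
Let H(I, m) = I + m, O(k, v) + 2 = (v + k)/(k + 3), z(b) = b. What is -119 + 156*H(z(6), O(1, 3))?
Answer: 661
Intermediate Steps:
O(k, v) = -2 + (k + v)/(3 + k) (O(k, v) = -2 + (v + k)/(k + 3) = -2 + (k + v)/(3 + k))
-119 + 156*H(z(6), O(1, 3)) = -119 + 156*(6 + (-6 + 3 - 1*1)/(3 + 1)) = -119 + 156*(6 + (-6 + 3 - 1)/4) = -119 + 156*(6 + (1/4)*(-4)) = -119 + 156*(6 - 1) = -119 + 156*5 = -119 + 780 = 661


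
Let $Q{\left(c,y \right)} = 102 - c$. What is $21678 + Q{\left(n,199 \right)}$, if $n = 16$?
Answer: $21764$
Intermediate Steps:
$21678 + Q{\left(n,199 \right)} = 21678 + \left(102 - 16\right) = 21678 + 86 = 21764$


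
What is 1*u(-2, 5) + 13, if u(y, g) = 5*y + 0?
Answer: 3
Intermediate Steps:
u(y, g) = 5*y
1*u(-2, 5) + 13 = 1*(5*(-2)) + 13 = 1*(-10) + 13 = -10 + 13 = 3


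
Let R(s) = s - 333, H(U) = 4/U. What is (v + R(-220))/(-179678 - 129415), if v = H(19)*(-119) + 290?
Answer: 5473/5872767 ≈ 0.00093193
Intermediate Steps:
R(s) = -333 + s
v = 5034/19 (v = (4/19)*(-119) + 290 = -476/19 + 290 = 5034/19 ≈ 264.95)
(v + R(-220))/(-179678 - 129415) = (5034/19 + (-333 - 220))/(-179678 - 129415) = (5034/19 - 553)/(-309093) = -5473/19*(-1/309093) = 5473/5872767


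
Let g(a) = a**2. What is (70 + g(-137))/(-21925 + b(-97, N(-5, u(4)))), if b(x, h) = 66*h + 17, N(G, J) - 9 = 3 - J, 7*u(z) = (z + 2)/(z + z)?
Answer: -263746/295723 ≈ -0.89187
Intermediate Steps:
u(z) = (2 + z)/(14*z) (u(z) = ((z + 2)/(z + z))/7 = ((2 + z)/((2*z)))/7 = ((2 + z)*(1/(2*z)))/7 = ((2 + z)/(2*z))/7 = (2 + z)/(14*z))
N(G, J) = 12 - J (N(G, J) = 9 + (3 - J) = 12 - J)
b(x, h) = 17 + 66*h
(70 + g(-137))/(-21925 + b(-97, N(-5, u(4)))) = (70 + (-137)**2)/(-21925 + (17 + 66*(12 - (2 + 4)/(14*4)))) = (70 + 18769)/(-21925 + (17 + 66*(12 - 6/(14*4)))) = 18839/(-21925 + (17 + 66*(12 - 1*3/28))) = 18839/(-21925 + (17 + 66*(12 - 3/28))) = 18839/(-21925 + (17 + 66*(333/28))) = 18839/(-21925 + (17 + 10989/14)) = 18839/(-21925 + 11227/14) = 18839/(-295723/14) = 18839*(-14/295723) = -263746/295723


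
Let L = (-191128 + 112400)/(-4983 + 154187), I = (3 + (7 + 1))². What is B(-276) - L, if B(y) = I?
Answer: 4533103/37301 ≈ 121.53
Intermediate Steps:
I = 121 (I = (3 + 8)² = 11² = 121)
B(y) = 121
L = -19682/37301 (L = -78728/149204 = -78728*1/149204 = -19682/37301 ≈ -0.52765)
B(-276) - L = 121 - 1*(-19682/37301) = 121 + 19682/37301 = 4533103/37301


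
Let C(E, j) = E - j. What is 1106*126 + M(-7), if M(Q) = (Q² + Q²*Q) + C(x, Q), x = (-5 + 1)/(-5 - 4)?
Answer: 1251625/9 ≈ 1.3907e+5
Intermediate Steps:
x = 4/9 (x = -4/(-9) = -4*(-⅑) = 4/9 ≈ 0.44444)
M(Q) = 4/9 + Q² + Q³ - Q (M(Q) = (Q² + Q²*Q) + (4/9 - Q) = (Q² + Q³) + (4/9 - Q) = 4/9 + Q² + Q³ - Q)
1106*126 + M(-7) = 1106*126 + (4/9 + (-7)² + (-7)³ - 1*(-7)) = 139356 + (4/9 + 49 - 343 + 7) = 139356 - 2579/9 = 1251625/9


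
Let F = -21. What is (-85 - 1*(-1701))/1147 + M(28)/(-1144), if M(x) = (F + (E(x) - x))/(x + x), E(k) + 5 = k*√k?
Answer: 51794681/36740704 - √7/1144 ≈ 1.4074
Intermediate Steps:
E(k) = -5 + k^(3/2) (E(k) = -5 + k*√k = -5 + k^(3/2))
M(x) = (-26 + x^(3/2) - x)/(2*x) (M(x) = (-21 + ((-5 + x^(3/2)) - x))/(x + x) = (-21 + (-5 + x^(3/2) - x))/((2*x)) = (-26 + x^(3/2) - x)*(1/(2*x)) = (-26 + x^(3/2) - x)/(2*x))
(-85 - 1*(-1701))/1147 + M(28)/(-1144) = (-85 - 1*(-1701))/1147 + ((½)*(-26 + 28^(3/2) - 1*28)/28)/(-1144) = (-85 + 1701)*(1/1147) + ((½)*(1/28)*(-26 + 56*√7 - 28))*(-1/1144) = 1616*(1/1147) + ((½)*(1/28)*(-54 + 56*√7))*(-1/1144) = 1616/1147 + (-27/28 + √7)*(-1/1144) = 1616/1147 + (27/32032 - √7/1144) = 51794681/36740704 - √7/1144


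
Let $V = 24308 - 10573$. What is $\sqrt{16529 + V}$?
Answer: $2 \sqrt{7566} \approx 173.97$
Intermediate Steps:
$V = 13735$ ($V = 24308 - 10573 = 13735$)
$\sqrt{16529 + V} = \sqrt{16529 + 13735} = \sqrt{30264} = 2 \sqrt{7566}$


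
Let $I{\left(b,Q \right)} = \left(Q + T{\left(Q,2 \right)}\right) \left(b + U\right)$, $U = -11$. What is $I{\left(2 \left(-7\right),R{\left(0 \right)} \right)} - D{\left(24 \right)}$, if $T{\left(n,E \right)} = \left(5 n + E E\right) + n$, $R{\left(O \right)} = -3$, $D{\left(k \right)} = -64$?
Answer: $489$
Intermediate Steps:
$T{\left(n,E \right)} = E^{2} + 6 n$ ($T{\left(n,E \right)} = \left(5 n + E^{2}\right) + n = \left(E^{2} + 5 n\right) + n = E^{2} + 6 n$)
$I{\left(b,Q \right)} = \left(-11 + b\right) \left(4 + 7 Q\right)$ ($I{\left(b,Q \right)} = \left(Q + \left(2^{2} + 6 Q\right)\right) \left(b - 11\right) = \left(Q + \left(4 + 6 Q\right)\right) \left(-11 + b\right) = \left(4 + 7 Q\right) \left(-11 + b\right) = \left(-11 + b\right) \left(4 + 7 Q\right)$)
$I{\left(2 \left(-7\right),R{\left(0 \right)} \right)} - D{\left(24 \right)} = \left(-44 - -231 + 4 \cdot 2 \left(-7\right) + 7 \left(-3\right) 2 \left(-7\right)\right) - -64 = \left(-44 + 231 + 4 \left(-14\right) + 7 \left(-3\right) \left(-14\right)\right) + 64 = \left(-44 + 231 - 56 + 294\right) + 64 = 425 + 64 = 489$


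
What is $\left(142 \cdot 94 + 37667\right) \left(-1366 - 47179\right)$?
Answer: $-2476523175$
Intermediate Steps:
$\left(142 \cdot 94 + 37667\right) \left(-1366 - 47179\right) = \left(13348 + 37667\right) \left(-48545\right) = 51015 \left(-48545\right) = -2476523175$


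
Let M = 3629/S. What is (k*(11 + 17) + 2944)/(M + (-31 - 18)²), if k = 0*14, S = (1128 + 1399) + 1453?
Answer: 11717120/9559609 ≈ 1.2257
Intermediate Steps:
S = 3980 (S = 2527 + 1453 = 3980)
k = 0
M = 3629/3980 ≈ 0.91181
(k*(11 + 17) + 2944)/(M + (-31 - 18)²) = (0*(11 + 17) + 2944)/(3629/3980 + (-31 - 18)²) = (0*28 + 2944)/(3629/3980 + (-49)²) = (0 + 2944)/(3629/3980 + 2401) = 2944/(9559609/3980) = 2944*(3980/9559609) = 11717120/9559609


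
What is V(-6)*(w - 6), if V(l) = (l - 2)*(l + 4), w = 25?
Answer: 304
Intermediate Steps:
V(l) = (-2 + l)*(4 + l)
V(-6)*(w - 6) = (-8 + (-6)² + 2*(-6))*(25 - 6) = (-8 + 36 - 12)*19 = 16*19 = 304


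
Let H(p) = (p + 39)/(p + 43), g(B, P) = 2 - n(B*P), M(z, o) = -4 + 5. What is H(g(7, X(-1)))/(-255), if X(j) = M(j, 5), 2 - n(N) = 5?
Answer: -11/3060 ≈ -0.0035948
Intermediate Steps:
n(N) = -3 (n(N) = 2 - 1*5 = 2 - 5 = -3)
M(z, o) = 1
X(j) = 1
g(B, P) = 5 (g(B, P) = 2 - 1*(-3) = 2 + 3 = 5)
H(p) = (39 + p)/(43 + p)
H(g(7, X(-1)))/(-255) = ((39 + 5)/(43 + 5))/(-255) = (44/48)*(-1/255) = ((1/48)*44)*(-1/255) = (11/12)*(-1/255) = -11/3060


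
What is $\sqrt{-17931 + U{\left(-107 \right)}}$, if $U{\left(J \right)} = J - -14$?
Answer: $2 i \sqrt{4506} \approx 134.25 i$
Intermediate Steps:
$U{\left(J \right)} = 14 + J$ ($U{\left(J \right)} = J + 14 = 14 + J$)
$\sqrt{-17931 + U{\left(-107 \right)}} = \sqrt{-17931 + \left(14 - 107\right)} = \sqrt{-17931 - 93} = \sqrt{-18024} = 2 i \sqrt{4506}$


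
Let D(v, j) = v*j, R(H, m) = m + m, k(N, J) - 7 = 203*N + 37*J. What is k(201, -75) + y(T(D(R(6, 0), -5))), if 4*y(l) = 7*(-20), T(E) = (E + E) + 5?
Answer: 38000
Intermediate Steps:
k(N, J) = 7 + 37*J + 203*N (k(N, J) = 7 + (203*N + 37*J) = 7 + (37*J + 203*N) = 7 + 37*J + 203*N)
R(H, m) = 2*m
D(v, j) = j*v
T(E) = 5 + 2*E (T(E) = 2*E + 5 = 5 + 2*E)
y(l) = -35 (y(l) = (7*(-20))/4 = (1/4)*(-140) = -35)
k(201, -75) + y(T(D(R(6, 0), -5))) = (7 + 37*(-75) + 203*201) - 35 = (7 - 2775 + 40803) - 35 = 38035 - 35 = 38000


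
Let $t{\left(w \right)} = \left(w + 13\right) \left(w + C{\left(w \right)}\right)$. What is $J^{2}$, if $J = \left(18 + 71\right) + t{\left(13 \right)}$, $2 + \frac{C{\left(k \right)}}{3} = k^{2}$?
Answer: $180983209$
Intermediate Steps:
$C{\left(k \right)} = -6 + 3 k^{2}$
$t{\left(w \right)} = \left(13 + w\right) \left(-6 + w + 3 w^{2}\right)$ ($t{\left(w \right)} = \left(w + 13\right) \left(w + \left(-6 + 3 w^{2}\right)\right) = \left(13 + w\right) \left(-6 + w + 3 w^{2}\right)$)
$J = 13453$ ($J = \left(18 + 71\right) + \left(-78 + 3 \cdot 13^{3} + 7 \cdot 13 + 40 \cdot 13^{2}\right) = 89 + \left(-78 + 3 \cdot 2197 + 91 + 40 \cdot 169\right) = 89 + \left(-78 + 6591 + 91 + 6760\right) = 89 + 13364 = 13453$)
$J^{2} = 13453^{2} = 180983209$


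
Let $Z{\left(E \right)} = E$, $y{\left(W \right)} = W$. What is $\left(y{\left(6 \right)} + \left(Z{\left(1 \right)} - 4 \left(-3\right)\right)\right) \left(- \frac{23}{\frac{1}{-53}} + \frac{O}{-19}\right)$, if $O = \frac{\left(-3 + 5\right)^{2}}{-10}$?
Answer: $\frac{115807}{5} \approx 23161.0$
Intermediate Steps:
$O = - \frac{2}{5}$ ($O = 2^{2} \left(- \frac{1}{10}\right) = 4 \left(- \frac{1}{10}\right) = - \frac{2}{5} \approx -0.4$)
$\left(y{\left(6 \right)} + \left(Z{\left(1 \right)} - 4 \left(-3\right)\right)\right) \left(- \frac{23}{\frac{1}{-53}} + \frac{O}{-19}\right) = \left(6 - \left(-1 + 4 \left(-3\right)\right)\right) \left(- \frac{23}{\frac{1}{-53}} - \frac{2}{5 \left(-19\right)}\right) = \left(6 + \left(1 - -12\right)\right) \left(- \frac{23}{- \frac{1}{53}} - - \frac{2}{95}\right) = \left(6 + \left(1 + 12\right)\right) \left(\left(-23\right) \left(-53\right) + \frac{2}{95}\right) = \left(6 + 13\right) \left(1219 + \frac{2}{95}\right) = 19 \cdot \frac{115807}{95} = \frac{115807}{5}$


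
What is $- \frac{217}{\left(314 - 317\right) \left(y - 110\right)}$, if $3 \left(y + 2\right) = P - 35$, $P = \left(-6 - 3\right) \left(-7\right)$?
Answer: $- \frac{31}{44} \approx -0.70455$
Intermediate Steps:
$P = 63$ ($P = \left(-9\right) \left(-7\right) = 63$)
$y = \frac{22}{3}$ ($y = -2 + \frac{63 - 35}{3} = -2 + \frac{1}{3} \cdot 28 = -2 + \frac{28}{3} = \frac{22}{3} \approx 7.3333$)
$- \frac{217}{\left(314 - 317\right) \left(y - 110\right)} = - \frac{217}{\left(314 - 317\right) \left(\frac{22}{3} - 110\right)} = - \frac{217}{\left(-3\right) \left(- \frac{308}{3}\right)} = - \frac{217}{308} = \left(-217\right) \frac{1}{308} = - \frac{31}{44}$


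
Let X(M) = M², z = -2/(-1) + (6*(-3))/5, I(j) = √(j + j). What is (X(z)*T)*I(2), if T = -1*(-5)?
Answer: 128/5 ≈ 25.600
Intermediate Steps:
T = 5
I(j) = √2*√j (I(j) = √(2*j) = √2*√j)
z = -8/5 (z = -2*(-1) - 18*⅕ = 2 - 18/5 = -8/5 ≈ -1.6000)
(X(z)*T)*I(2) = ((-8/5)²*5)*(√2*√2) = ((64/25)*5)*2 = (64/5)*2 = 128/5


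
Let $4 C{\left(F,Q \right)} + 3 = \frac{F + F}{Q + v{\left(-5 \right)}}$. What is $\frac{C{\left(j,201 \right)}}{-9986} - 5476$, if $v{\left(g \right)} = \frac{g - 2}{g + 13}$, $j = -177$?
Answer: $- \frac{350192076109}{63950344} \approx -5476.0$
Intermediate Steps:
$v{\left(g \right)} = \frac{-2 + g}{13 + g}$
$C{\left(F,Q \right)} = - \frac{3}{4} + \frac{F}{2 \left(- \frac{7}{8} + Q\right)}$ ($C{\left(F,Q \right)} = - \frac{3}{4} + \frac{\left(F + F\right) \frac{1}{Q + \frac{-2 - 5}{13 - 5}}}{4} = - \frac{3}{4} + \frac{2 F \frac{1}{Q + \frac{1}{8} \left(-7\right)}}{4} = - \frac{3}{4} + \frac{2 F \frac{1}{Q - \frac{7}{8}}}{4} = - \frac{3}{4} + \frac{2 F \frac{1}{- \frac{7}{8} + Q}}{4} = - \frac{3}{4} + \frac{F}{2 \left(- \frac{7}{8} + Q\right)}$)
$\frac{C{\left(j,201 \right)}}{-9986} - 5476 = \frac{\frac{1}{4} \frac{1}{-7 + 8 \cdot 201} \left(21 - 4824 + 16 \left(-177\right)\right)}{-9986} - 5476 = \frac{21 - 4824 - 2832}{4 \left(-7 + 1608\right)} \left(- \frac{1}{9986}\right) - 5476 = \frac{1}{4} \cdot \frac{1}{1601} \left(-7635\right) \left(- \frac{1}{9986}\right) - 5476 = \left(- \frac{7635}{6404}\right) \left(- \frac{1}{9986}\right) - 5476 = \frac{7635}{63950344} - 5476 = - \frac{350192076109}{63950344}$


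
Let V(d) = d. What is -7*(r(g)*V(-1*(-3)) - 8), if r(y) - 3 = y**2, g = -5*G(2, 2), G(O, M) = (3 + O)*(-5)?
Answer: -328132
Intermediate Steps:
G(O, M) = -15 - 5*O
g = 125 (g = -5*(-15 - 5*2) = -5*(-15 - 10) = -5*(-25) = 125)
r(y) = 3 + y**2
-7*(r(g)*V(-1*(-3)) - 8) = -7*((3 + 125**2)*(-1*(-3)) - 8) = -7*((3 + 15625)*3 - 8) = -7*(15628*3 - 8) = -7*(46884 - 8) = -7*46876 = -328132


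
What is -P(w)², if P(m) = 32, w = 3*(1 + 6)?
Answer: -1024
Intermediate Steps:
w = 21 (w = 3*7 = 21)
-P(w)² = -1*32² = -1*1024 = -1024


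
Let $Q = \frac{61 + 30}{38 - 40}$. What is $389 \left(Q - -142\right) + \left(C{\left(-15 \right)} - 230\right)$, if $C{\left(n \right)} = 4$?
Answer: $\frac{74625}{2} \approx 37313.0$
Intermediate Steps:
$Q = - \frac{91}{2}$ ($Q = \frac{91}{-2} = 91 \left(- \frac{1}{2}\right) = - \frac{91}{2} \approx -45.5$)
$389 \left(Q - -142\right) + \left(C{\left(-15 \right)} - 230\right) = 389 \left(- \frac{91}{2} - -142\right) + \left(4 - 230\right) = 389 \left(- \frac{91}{2} + 142\right) + \left(4 - 230\right) = 389 \cdot \frac{193}{2} - 226 = \frac{75077}{2} - 226 = \frac{74625}{2}$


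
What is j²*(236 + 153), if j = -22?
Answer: 188276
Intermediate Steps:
j²*(236 + 153) = (-22)²*(236 + 153) = 484*389 = 188276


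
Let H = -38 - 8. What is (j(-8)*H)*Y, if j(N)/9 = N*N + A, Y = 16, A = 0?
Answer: -423936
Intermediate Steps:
H = -46
j(N) = 9*N**2 (j(N) = 9*(N*N + 0) = 9*(N**2 + 0) = 9*N**2)
(j(-8)*H)*Y = ((9*(-8)**2)*(-46))*16 = ((9*64)*(-46))*16 = (576*(-46))*16 = -26496*16 = -423936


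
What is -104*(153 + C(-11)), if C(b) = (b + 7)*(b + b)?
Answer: -25064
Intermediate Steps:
C(b) = 2*b*(7 + b) (C(b) = (7 + b)*(2*b) = 2*b*(7 + b))
-104*(153 + C(-11)) = -104*(153 + 2*(-11)*(7 - 11)) = -104*(153 + 2*(-11)*(-4)) = -104*(153 + 88) = -104*241 = -25064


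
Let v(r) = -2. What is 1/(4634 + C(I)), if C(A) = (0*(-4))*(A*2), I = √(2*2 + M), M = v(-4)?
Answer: 1/4634 ≈ 0.00021580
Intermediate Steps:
M = -2
I = √2 (I = √(2*2 - 2) = √(4 - 2) = √2 ≈ 1.4142)
C(A) = 0 (C(A) = 0*(2*A) = 0)
1/(4634 + C(I)) = 1/(4634 + 0) = 1/4634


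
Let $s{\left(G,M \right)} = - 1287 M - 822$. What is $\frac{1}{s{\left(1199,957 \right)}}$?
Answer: $- \frac{1}{1232481} \approx -8.1137 \cdot 10^{-7}$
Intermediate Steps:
$s{\left(G,M \right)} = -822 - 1287 M$
$\frac{1}{s{\left(1199,957 \right)}} = \frac{1}{-822 - 1231659} = \frac{1}{-1232481} = - \frac{1}{1232481}$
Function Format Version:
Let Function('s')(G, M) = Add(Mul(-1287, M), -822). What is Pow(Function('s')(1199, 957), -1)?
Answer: Rational(-1, 1232481) ≈ -8.1137e-7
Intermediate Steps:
Function('s')(G, M) = Add(-822, Mul(-1287, M))
Pow(Function('s')(1199, 957), -1) = Pow(Add(-822, Mul(-1287, 957)), -1) = Pow(Add(-822, -1231659), -1) = Pow(-1232481, -1) = Rational(-1, 1232481)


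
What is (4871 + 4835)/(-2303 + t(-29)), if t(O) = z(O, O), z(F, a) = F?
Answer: -4853/1166 ≈ -4.1621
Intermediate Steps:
t(O) = O
(4871 + 4835)/(-2303 + t(-29)) = (4871 + 4835)/(-2303 - 29) = 9706/(-2332) = 9706*(-1/2332) = -4853/1166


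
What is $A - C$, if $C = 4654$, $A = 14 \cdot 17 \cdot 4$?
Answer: $-3702$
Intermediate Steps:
$A = 952$ ($A = 238 \cdot 4 = 952$)
$A - C = 952 - 4654 = -3702$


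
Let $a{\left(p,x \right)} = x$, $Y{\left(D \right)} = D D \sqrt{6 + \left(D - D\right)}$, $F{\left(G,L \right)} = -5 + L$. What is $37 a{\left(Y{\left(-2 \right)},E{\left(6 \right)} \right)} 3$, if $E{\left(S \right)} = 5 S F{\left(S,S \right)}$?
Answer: $3330$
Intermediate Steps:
$Y{\left(D \right)} = \sqrt{6} D^{2}$ ($Y{\left(D \right)} = D^{2} \sqrt{6 + 0} = D^{2} \sqrt{6} = \sqrt{6} D^{2}$)
$E{\left(S \right)} = 5 S \left(-5 + S\right)$
$37 a{\left(Y{\left(-2 \right)},E{\left(6 \right)} \right)} 3 = 37 \cdot 5 \cdot 6 \left(-5 + 6\right) 3 = 37 \cdot 5 \cdot 6 \cdot 1 \cdot 3 = 37 \cdot 30 \cdot 3 = 1110 \cdot 3 = 3330$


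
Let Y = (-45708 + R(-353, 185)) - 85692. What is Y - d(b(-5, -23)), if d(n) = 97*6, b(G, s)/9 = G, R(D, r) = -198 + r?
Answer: -131995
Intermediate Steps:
b(G, s) = 9*G
d(n) = 582
Y = -131413 (Y = (-45708 + (-198 + 185)) - 85692 = (-45708 - 13) - 85692 = -45721 - 85692 = -131413)
Y - d(b(-5, -23)) = -131413 - 1*582 = -131413 - 582 = -131995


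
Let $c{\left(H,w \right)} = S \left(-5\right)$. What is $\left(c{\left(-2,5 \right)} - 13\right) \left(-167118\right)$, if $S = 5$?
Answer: $6350484$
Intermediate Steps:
$c{\left(H,w \right)} = -25$ ($c{\left(H,w \right)} = 5 \left(-5\right) = -25$)
$\left(c{\left(-2,5 \right)} - 13\right) \left(-167118\right) = \left(-25 - 13\right) \left(-167118\right) = \left(-38\right) \left(-167118\right) = 6350484$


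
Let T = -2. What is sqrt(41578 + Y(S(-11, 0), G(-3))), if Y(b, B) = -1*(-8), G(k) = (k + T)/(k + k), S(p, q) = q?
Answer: sqrt(41586) ≈ 203.93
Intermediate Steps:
G(k) = (-2 + k)/(2*k) (G(k) = (k - 2)/(k + k) = (-2 + k)/((2*k)) = (-2 + k)*(1/(2*k)) = (-2 + k)/(2*k))
Y(b, B) = 8
sqrt(41578 + Y(S(-11, 0), G(-3))) = sqrt(41578 + 8) = sqrt(41586)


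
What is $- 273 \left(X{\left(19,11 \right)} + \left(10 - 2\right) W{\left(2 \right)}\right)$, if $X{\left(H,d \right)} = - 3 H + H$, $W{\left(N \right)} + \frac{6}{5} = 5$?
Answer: $\frac{10374}{5} \approx 2074.8$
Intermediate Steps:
$W{\left(N \right)} = \frac{19}{5}$ ($W{\left(N \right)} = - \frac{6}{5} + 5 = \frac{19}{5}$)
$X{\left(H,d \right)} = - 2 H$
$- 273 \left(X{\left(19,11 \right)} + \left(10 - 2\right) W{\left(2 \right)}\right) = - 273 \left(\left(-2\right) 19 + \left(10 - 2\right) \frac{19}{5}\right) = - 273 \left(-38 + 8 \cdot \frac{19}{5}\right) = - 273 \left(-38 + \frac{152}{5}\right) = \left(-273\right) \left(- \frac{38}{5}\right) = \frac{10374}{5}$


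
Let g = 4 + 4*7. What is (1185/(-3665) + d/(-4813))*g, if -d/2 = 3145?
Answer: 111036448/3527929 ≈ 31.474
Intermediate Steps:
d = -6290 (d = -2*3145 = -6290)
g = 32 (g = 4 + 28 = 32)
(1185/(-3665) + d/(-4813))*g = (1185/(-3665) - 6290/(-4813))*32 = (1185*(-1/3665) - 6290*(-1/4813))*32 = (-237/733 + 6290/4813)*32 = (3469889/3527929)*32 = 111036448/3527929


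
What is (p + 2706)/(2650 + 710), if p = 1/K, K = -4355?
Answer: 11784629/14632800 ≈ 0.80536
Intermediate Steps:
p = -1/4355 (p = 1/(-4355) = -1/4355 ≈ -0.00022962)
(p + 2706)/(2650 + 710) = (-1/4355 + 2706)/(2650 + 710) = (11784629/4355)/3360 = (11784629/4355)*(1/3360) = 11784629/14632800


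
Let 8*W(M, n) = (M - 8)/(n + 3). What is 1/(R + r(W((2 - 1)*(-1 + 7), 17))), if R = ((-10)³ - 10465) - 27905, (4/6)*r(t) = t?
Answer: -160/6299203 ≈ -2.5400e-5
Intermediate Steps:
W(M, n) = (-8 + M)/(8*(3 + n)) (W(M, n) = ((M - 8)/(n + 3))/8 = ((-8 + M)/(3 + n))/8 = (-8 + M)/(8*(3 + n)))
r(t) = 3*t/2
R = -39370 (R = (-1000 - 10465) - 27905 = -11465 - 27905 = -39370)
1/(R + r(W((2 - 1)*(-1 + 7), 17))) = 1/(-39370 + 3*((-8 + (2 - 1)*(-1 + 7))/(8*(3 + 17)))/2) = 1/(-39370 + 3*((⅛)*(-8 + 1*6)/20)/2) = 1/(-39370 + 3*((⅛)*(1/20)*(-8 + 6))/2) = 1/(-39370 + 3*((⅛)*(1/20)*(-2))/2) = 1/(-39370 + (3/2)*(-1/80)) = 1/(-39370 - 3/160) = 1/(-6299203/160) = -160/6299203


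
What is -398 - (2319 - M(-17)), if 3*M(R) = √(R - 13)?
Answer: -2717 + I*√30/3 ≈ -2717.0 + 1.8257*I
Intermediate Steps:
M(R) = √(-13 + R)/3 (M(R) = √(R - 13)/3 = √(-13 + R)/3)
-398 - (2319 - M(-17)) = -398 - (2319 - √(-13 - 17)/3) = -398 - (2319 - √(-30)/3) = -398 - (2319 - I*√30/3) = -398 + (-2319 + I*√30/3) = -2717 + I*√30/3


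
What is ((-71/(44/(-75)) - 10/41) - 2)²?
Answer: 45914632729/3254416 ≈ 14108.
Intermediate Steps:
((-71/(44/(-75)) - 10/41) - 2)² = ((-71/(44*(-1/75)) - 10*1/41) - 2)² = ((-71/(-44/75) - 10/41) - 2)² = ((-71*(-75/44) - 10/41) - 2)² = ((5325/44 - 10/41) - 2)² = (217885/1804 - 2)² = (214277/1804)² = 45914632729/3254416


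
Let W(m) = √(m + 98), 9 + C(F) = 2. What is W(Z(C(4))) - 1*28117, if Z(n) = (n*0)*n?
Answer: -28117 + 7*√2 ≈ -28107.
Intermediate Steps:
C(F) = -7 (C(F) = -9 + 2 = -7)
Z(n) = 0 (Z(n) = 0*n = 0)
W(m) = √(98 + m)
W(Z(C(4))) - 1*28117 = √(98 + 0) - 1*28117 = √98 - 28117 = 7*√2 - 28117 = -28117 + 7*√2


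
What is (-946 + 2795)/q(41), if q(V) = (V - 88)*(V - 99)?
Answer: 1849/2726 ≈ 0.67828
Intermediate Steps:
q(V) = (-99 + V)*(-88 + V) (q(V) = (-88 + V)*(-99 + V) = (-99 + V)*(-88 + V))
(-946 + 2795)/q(41) = (-946 + 2795)/(8712 + 41**2 - 187*41) = 1849/(8712 + 1681 - 7667) = 1849/2726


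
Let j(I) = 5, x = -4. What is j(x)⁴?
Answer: 625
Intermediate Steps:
j(x)⁴ = 5⁴ = 625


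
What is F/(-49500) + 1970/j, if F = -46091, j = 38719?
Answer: 1882112429/1916590500 ≈ 0.98201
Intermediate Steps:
F/(-49500) + 1970/j = -46091/(-49500) + 1970/38719 = -46091*(-1/49500) + 1970*(1/38719) = 46091/49500 + 1970/38719 = 1882112429/1916590500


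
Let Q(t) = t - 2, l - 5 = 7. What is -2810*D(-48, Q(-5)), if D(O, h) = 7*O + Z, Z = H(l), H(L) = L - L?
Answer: 944160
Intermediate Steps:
l = 12 (l = 5 + 7 = 12)
H(L) = 0
Z = 0
Q(t) = -2 + t
D(O, h) = 7*O (D(O, h) = 7*O + 0 = 7*O)
-2810*D(-48, Q(-5)) = -19670*(-48) = -2810*(-336) = 944160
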